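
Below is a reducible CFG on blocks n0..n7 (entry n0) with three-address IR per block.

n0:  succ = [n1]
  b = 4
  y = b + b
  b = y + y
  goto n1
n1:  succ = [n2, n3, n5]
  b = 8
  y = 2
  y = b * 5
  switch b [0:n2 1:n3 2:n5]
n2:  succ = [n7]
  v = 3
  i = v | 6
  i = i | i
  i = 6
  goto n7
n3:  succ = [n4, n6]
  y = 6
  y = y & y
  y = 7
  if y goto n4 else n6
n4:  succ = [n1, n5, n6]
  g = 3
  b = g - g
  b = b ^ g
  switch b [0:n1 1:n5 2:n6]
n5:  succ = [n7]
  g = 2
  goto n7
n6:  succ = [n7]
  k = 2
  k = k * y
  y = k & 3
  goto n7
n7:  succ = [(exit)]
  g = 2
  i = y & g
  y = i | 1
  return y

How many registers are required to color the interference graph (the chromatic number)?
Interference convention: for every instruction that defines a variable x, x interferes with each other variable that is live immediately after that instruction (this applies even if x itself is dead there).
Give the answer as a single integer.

Answer: 3

Derivation:
Block summaries:
  n0: def={b,y} ue=∅
  n1: def={b,y} ue=∅
  n2: def={i,v} ue=∅
  n3: def={y} ue=∅
  n4: def={b,g} ue=∅
  n5: def={g} ue=∅
  n6: def={k,y} ue={y}
  n7: def={g,i,y} ue={y}

Liveness:
  n0 li=∅ lo=∅
  n1 li=∅ lo={y}
  n2 li={y} lo={y}
  n3 li=∅ lo={y}
  n4 li={y} lo={y}
  n5 li={y} lo={y}
  n6 li={y} lo={y}
  n7 li={y} lo=∅

Interfere edges:
  b: {g,y}
  g: {b,y}
  i: {y}
  k: {y}
  v: {y}
  y: {b,g,i,k,v}

Chromatic number:
  clique {b,g,y} ⇒ need ≥ 3
  3-colouring: c0={y}  c1={b,i,k,v}  c2={g}
  χ = 3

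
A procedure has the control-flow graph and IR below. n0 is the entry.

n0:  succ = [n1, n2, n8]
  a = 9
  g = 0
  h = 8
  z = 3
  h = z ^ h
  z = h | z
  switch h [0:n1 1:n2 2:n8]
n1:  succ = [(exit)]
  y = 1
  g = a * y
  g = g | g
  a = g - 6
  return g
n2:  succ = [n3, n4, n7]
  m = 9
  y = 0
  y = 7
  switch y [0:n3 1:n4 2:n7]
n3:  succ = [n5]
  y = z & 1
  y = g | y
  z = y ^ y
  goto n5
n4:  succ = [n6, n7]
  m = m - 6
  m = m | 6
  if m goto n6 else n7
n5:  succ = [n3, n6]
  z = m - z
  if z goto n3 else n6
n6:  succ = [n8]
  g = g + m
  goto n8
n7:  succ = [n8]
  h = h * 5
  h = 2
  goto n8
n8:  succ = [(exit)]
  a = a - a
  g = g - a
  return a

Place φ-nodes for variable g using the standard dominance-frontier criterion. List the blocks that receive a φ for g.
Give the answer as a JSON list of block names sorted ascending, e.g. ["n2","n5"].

Answer: ["n8"]

Working:
idom tree: n1←n0 n2←n0 n3←n2 n4←n2 n5←n3 n6←n2 n7←n2 n8←n0
Dom at joins:
  n3: preds {n2,n5}: {n0,n2} ∩ {n0,n2,n3,n5} = {n0,n2}; idom=n2
  n6: preds {n4,n5}: {n0,n2,n4} ∩ {n0,n2,n3,n5} = {n0,n2}; idom=n2
  n7: preds {n2,n4}: {n0,n2} ∩ {n0,n2,n4} = {n0,n2}; idom=n2
  n8: preds {n0,n6,n7}: {n0} ∩ {n0,n2,n6} ∩ {n0,n2,n7} = {n0}; idom=n0

Frontier:
  join n3 pred n2: · stop@n2
  join n3 pred n5: n5→n3 stop@n2
  join n6 pred n4: n4 stop@n2
  join n6 pred n5: n5→n3 stop@n2
  join n7 pred n2: · stop@n2
  join n7 pred n4: n4 stop@n2
  join n8 pred n0: · stop@n0
  join n8 pred n6: n6→n2 stop@n0
  join n8 pred n7: n7→n2 stop@n0
  n0 → ∅
  n1 → ∅
  n2 → {n8}
  n3 → {n3,n6}
  n4 → {n6,n7}
  n5 → {n3,n6}
  n6 → {n8}
  n7 → {n8}
  n8 → ∅

φ for g: defs {n0,n1,n6,n8}
  DF⁺ = {n8}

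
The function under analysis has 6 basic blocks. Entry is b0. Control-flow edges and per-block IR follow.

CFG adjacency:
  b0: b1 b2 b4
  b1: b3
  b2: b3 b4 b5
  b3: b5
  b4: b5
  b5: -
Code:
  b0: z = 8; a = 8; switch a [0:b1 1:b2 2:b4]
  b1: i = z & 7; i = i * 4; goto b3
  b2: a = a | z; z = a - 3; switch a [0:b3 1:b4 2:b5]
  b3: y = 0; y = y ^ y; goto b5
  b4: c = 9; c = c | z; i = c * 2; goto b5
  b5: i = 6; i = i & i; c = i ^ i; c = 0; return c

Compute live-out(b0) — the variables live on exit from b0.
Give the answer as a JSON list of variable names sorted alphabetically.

Answer: ["a", "z"]

Derivation:
Per-block:
  b0: def={a,z} ue=∅
  b1: def={i} ue={z}
  b2: def={a,z} ue={a,z}
  b3: def={y} ue=∅
  b4: def={c,i} ue={z}
  b5: def={c,i} ue=∅

Backward fixpoint:
  b0 li=∅ lo={a,z}
  b1 li={z} lo=∅
  b2 li={a,z} lo={z}
  b3 li=∅ lo=∅
  b4 li={z} lo=∅
  b5 li=∅ lo=∅

live-out(b0) = ["a", "z"]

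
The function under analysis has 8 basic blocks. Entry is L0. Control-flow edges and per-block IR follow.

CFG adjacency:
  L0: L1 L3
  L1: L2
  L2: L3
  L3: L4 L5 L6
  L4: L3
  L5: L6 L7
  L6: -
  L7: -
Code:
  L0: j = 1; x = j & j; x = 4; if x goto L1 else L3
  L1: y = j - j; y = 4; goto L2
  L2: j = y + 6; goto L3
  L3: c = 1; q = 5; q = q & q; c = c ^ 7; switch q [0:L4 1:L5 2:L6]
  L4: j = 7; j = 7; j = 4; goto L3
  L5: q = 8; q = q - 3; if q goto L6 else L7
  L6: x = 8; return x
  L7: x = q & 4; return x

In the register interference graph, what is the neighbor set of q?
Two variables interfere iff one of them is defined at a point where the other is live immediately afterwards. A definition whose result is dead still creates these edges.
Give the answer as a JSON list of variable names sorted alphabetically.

Answer: ["c"]

Working:
Block summaries:
  L0: {j,x} / ∅
  L1: {y} / {j}
  L2: {j} / {y}
  L3: {c,q} / ∅
  L4: {j} / ∅
  L5: {q} / ∅
  L6: {x} / ∅
  L7: {x} / {q}

Backward fixpoint:
  L0 li=∅ lo={j}
  L1 li={j} lo={y}
  L2 li={y} lo=∅
  L3 li=∅ lo=∅
  L4 li=∅ lo=∅
  L5 li=∅ lo={q}
  L6 li=∅ lo=∅
  L7 li={q} lo=∅

Interference:
  c — {q}
  j — {x}
  q — {c}
  x — {j}
  y — ∅

N(q) = ["c"]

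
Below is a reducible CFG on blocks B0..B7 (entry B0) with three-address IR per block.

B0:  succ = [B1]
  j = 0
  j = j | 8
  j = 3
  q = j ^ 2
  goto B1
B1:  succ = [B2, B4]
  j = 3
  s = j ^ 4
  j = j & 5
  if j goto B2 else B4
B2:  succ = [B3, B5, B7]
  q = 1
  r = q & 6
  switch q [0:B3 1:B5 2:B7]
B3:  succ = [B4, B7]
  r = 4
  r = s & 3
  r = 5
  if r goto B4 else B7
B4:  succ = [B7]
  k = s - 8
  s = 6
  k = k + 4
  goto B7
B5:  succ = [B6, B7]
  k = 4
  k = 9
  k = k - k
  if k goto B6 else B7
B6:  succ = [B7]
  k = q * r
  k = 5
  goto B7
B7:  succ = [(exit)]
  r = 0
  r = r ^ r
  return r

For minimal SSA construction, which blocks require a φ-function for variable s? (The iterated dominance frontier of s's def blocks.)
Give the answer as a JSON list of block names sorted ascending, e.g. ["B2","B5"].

idom tree: B1←B0 B2←B1 B3←B2 B4←B1 B5←B2 B6←B5 B7←B1
Join-block Dom:
  B4: preds {B1,B3}: {B0,B1} ∩ {B0,B1,B2,B3} = {B0,B1}; idom=B1
  B7: preds {B2,B3,B4,B5,B6}: {B0,B1,B2} ∩ {B0,B1,B2,B3} ∩ {B0,B1,B4} ∩ {B0,B1,B2,B5} ∩ {B0,B1,B2,B5,B6} = {B0,B1}; idom=B1

Frontier:
  B4←B1: walk · to B1
  B4←B3: walk B3→B2 to B1
  B7←B2: walk B2 to B1
  B7←B3: walk B3→B2 to B1
  B7←B4: walk B4 to B1
  B7←B5: walk B5→B2 to B1
  B7←B6: walk B6→B5→B2 to B1
  B0 → ∅
  B1 → ∅
  B2 → {B4,B7}
  B3 → {B4,B7}
  B4 → {B7}
  B5 → {B7}
  B6 → {B7}
  B7 → ∅

φ for s: defs {B1,B4}
  DF⁺ = {B7}

Answer: ["B7"]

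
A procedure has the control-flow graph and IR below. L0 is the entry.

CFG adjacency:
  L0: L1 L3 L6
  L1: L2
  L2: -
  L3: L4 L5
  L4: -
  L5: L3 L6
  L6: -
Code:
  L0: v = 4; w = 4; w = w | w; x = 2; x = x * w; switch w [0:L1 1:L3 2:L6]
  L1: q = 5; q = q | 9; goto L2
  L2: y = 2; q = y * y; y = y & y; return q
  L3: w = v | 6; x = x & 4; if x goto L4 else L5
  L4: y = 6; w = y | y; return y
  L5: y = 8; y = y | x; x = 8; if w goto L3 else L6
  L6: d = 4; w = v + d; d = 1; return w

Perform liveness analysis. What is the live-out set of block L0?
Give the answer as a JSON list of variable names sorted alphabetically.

Block summaries:
  L0 def {v,w,x} use ∅
  L1 def {q} use ∅
  L2 def {q,y} use ∅
  L3 def {w,x} use {v,x}
  L4 def {w,y} use ∅
  L5 def {x,y} use {w,x}
  L6 def {d,w} use {v}

Liveness:
  L0: in=∅ out={v,x}
  L1: in=∅ out=∅
  L2: in=∅ out=∅
  L3: in={v,x} out={v,w,x}
  L4: in=∅ out=∅
  L5: in={v,w,x} out={v,x}
  L6: in={v} out=∅

live-out(L0) = ["v", "x"]

Answer: ["v", "x"]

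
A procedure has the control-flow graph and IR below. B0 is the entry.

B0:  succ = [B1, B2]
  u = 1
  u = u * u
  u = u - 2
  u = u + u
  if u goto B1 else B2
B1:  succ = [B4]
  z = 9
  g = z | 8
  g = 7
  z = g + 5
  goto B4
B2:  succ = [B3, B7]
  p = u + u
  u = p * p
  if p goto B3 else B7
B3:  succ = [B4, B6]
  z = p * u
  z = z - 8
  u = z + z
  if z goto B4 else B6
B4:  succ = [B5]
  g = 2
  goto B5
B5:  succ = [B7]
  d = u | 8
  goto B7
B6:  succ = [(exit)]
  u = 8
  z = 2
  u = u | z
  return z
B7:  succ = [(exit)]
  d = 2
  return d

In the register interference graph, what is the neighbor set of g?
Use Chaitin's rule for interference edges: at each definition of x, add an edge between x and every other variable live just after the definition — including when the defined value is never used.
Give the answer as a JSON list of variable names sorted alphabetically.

def/use:
  B0: {u} / ∅
  B1: {g,z} / ∅
  B2: {p,u} / {u}
  B3: {u,z} / {p,u}
  B4: {g} / ∅
  B5: {d} / {u}
  B6: {u,z} / ∅
  B7: {d} / ∅

Liveness:
  live B0: ∅→{u}
  live B1: {u}→{u}
  live B2: {u}→{p,u}
  live B3: {p,u}→{u}
  live B4: {u}→{u}
  live B5: {u}→∅
  live B6: ∅→∅
  live B7: ∅→∅

Interference:
  d↔∅
  g↔{u}
  p↔{u}
  u↔{g,p,z}
  z↔{u}

N(g) = ["u"]

Answer: ["u"]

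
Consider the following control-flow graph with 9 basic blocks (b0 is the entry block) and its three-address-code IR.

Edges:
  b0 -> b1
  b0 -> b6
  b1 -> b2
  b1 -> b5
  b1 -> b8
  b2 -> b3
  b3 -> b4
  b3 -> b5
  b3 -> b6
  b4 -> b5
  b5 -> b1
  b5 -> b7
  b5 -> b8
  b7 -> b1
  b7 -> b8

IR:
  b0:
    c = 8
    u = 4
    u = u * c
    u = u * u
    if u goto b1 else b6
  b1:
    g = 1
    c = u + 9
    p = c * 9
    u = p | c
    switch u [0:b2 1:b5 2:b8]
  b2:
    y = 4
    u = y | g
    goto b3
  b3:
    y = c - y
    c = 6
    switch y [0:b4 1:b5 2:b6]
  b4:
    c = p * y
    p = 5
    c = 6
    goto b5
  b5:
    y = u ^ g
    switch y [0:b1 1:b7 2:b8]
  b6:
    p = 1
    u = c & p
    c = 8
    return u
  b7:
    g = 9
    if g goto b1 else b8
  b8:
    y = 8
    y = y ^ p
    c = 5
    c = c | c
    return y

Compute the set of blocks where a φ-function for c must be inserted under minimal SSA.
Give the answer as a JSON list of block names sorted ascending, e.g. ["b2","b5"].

Answer: ["b1", "b5", "b6", "b8"]

Working:
idom tree: b1←b0 b2←b1 b3←b2 b4←b3 b5←b1 b6←b0 b7←b5 b8←b1
Join-block Dom:
  b1: preds {b0,b5,b7}: {b0} ∩ {b0,b1,b5} ∩ {b0,b1,b5,b7} = {b0}; idom=b0
  b5: preds {b1,b3,b4}: {b0,b1} ∩ {b0,b1,b2,b3} ∩ {b0,b1,b2,b3,b4} = {b0,b1}; idom=b1
  b6: preds {b0,b3}: {b0} ∩ {b0,b1,b2,b3} = {b0}; idom=b0
  b8: preds {b1,b5,b7}: {b0,b1} ∩ {b0,b1,b5} ∩ {b0,b1,b5,b7} = {b0,b1}; idom=b1

DF derivation:
  b1←b0: walk · to b0
  b1←b5: walk b5→b1 to b0
  b1←b7: walk b7→b5→b1 to b0
  b5←b1: walk · to b1
  b5←b3: walk b3→b2 to b1
  b5←b4: walk b4→b3→b2 to b1
  b6←b0: walk · to b0
  b6←b3: walk b3→b2→b1 to b0
  b8←b1: walk · to b1
  b8←b5: walk b5 to b1
  b8←b7: walk b7→b5 to b1
  DF(b0)=∅
  DF(b1)={b1,b6}
  DF(b2)={b5,b6}
  DF(b3)={b5,b6}
  DF(b4)={b5}
  DF(b5)={b1,b8}
  DF(b6)=∅
  DF(b7)={b1,b8}
  DF(b8)=∅

φ for c: defs {b0,b1,b3,b4,b6,b8}
  DF⁺ = {b1,b5,b6,b8}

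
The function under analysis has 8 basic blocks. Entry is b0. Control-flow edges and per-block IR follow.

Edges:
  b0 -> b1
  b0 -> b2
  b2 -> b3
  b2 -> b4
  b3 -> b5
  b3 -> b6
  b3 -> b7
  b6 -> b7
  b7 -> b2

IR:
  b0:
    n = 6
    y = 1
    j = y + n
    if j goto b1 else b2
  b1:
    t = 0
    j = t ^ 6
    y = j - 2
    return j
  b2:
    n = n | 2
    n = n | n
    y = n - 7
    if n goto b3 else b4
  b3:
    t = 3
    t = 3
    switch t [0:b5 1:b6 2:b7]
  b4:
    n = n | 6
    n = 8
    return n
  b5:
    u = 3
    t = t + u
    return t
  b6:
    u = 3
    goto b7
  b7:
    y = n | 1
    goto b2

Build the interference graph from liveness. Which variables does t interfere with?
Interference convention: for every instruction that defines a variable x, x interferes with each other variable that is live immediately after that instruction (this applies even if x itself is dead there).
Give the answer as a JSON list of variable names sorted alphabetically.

Answer: ["n", "u"]

Analysis:
Per-block:
  b0: {j,n,y} / ∅
  b1: {j,t,y} / ∅
  b2: {n,y} / {n}
  b3: {t} / ∅
  b4: {n} / {n}
  b5: {t,u} / {t}
  b6: {u} / ∅
  b7: {y} / {n}

Backward fixpoint:
  b0: in=∅ out={n}
  b1: in=∅ out=∅
  b2: in={n} out={n}
  b3: in={n} out={n,t}
  b4: in={n} out=∅
  b5: in={t} out=∅
  b6: in={n} out={n}
  b7: in={n} out={n}

Interference:
  j↔{n,y}
  n↔{j,t,u,y}
  t↔{n,u}
  u↔{n,t}
  y↔{j,n}

N(t) = ["n", "u"]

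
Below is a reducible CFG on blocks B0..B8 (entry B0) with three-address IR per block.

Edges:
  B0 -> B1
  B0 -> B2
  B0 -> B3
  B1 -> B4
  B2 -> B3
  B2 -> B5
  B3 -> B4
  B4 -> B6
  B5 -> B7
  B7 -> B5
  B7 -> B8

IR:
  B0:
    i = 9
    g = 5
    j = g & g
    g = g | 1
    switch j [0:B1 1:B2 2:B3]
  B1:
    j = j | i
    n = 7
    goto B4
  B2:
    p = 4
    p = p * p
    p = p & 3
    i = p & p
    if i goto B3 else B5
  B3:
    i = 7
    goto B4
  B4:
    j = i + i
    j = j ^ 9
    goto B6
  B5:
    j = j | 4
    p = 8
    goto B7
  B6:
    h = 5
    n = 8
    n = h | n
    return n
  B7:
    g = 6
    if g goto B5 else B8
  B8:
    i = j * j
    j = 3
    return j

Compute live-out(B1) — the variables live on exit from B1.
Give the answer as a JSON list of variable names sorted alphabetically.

Block summaries:
  B0: def={g,i,j} ue=∅
  B1: def={j,n} ue={i,j}
  B2: def={i,p} ue=∅
  B3: def={i} ue=∅
  B4: def={j} ue={i}
  B5: def={j,p} ue={j}
  B6: def={h,n} ue=∅
  B7: def={g} ue=∅
  B8: def={i,j} ue={j}

Live sets:
  B0 li=∅ lo={i,j}
  B1 li={i,j} lo={i}
  B2 li={j} lo={j}
  B3 li=∅ lo={i}
  B4 li={i} lo=∅
  B5 li={j} lo={j}
  B6 li=∅ lo=∅
  B7 li={j} lo={j}
  B8 li={j} lo=∅

live-out(B1) = ["i"]

Answer: ["i"]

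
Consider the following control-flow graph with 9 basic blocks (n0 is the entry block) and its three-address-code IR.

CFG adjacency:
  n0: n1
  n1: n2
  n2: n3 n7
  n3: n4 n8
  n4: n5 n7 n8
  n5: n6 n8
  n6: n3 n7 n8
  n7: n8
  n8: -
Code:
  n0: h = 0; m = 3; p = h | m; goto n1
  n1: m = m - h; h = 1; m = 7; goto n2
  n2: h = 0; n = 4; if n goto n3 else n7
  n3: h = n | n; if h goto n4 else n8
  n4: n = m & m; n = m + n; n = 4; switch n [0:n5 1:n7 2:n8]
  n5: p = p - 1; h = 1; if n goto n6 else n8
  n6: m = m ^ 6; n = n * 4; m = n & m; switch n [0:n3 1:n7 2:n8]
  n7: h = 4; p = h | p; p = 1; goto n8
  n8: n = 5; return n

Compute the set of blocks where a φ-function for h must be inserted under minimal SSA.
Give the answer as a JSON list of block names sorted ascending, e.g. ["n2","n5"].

Answer: ["n3", "n7", "n8"]

Analysis:
idom tree: n1←n0 n2←n1 n3←n2 n4←n3 n5←n4 n6←n5 n7←n2 n8←n2
Dom at joins:
  n3: preds {n2,n6}: {n0,n1,n2} ∩ {n0,n1,n2,n3,n4,n5,n6} = {n0,n1,n2}; idom=n2
  n7: preds {n2,n4,n6}: {n0,n1,n2} ∩ {n0,n1,n2,n3,n4} ∩ {n0,n1,n2,n3,n4,n5,n6} = {n0,n1,n2}; idom=n2
  n8: preds {n3,n4,n5,n6,n7}: {n0,n1,n2,n3} ∩ {n0,n1,n2,n3,n4} ∩ {n0,n1,n2,n3,n4,n5} ∩ {n0,n1,n2,n3,n4,n5,n6} ∩ {n0,n1,n2,n7} = {n0,n1,n2}; idom=n2

DF walk-up:
  n3←n2: walk · to n2
  n3←n6: walk n6→n5→n4→n3 to n2
  n7←n2: walk · to n2
  n7←n4: walk n4→n3 to n2
  n7←n6: walk n6→n5→n4→n3 to n2
  n8←n3: walk n3 to n2
  n8←n4: walk n4→n3 to n2
  n8←n5: walk n5→n4→n3 to n2
  n8←n6: walk n6→n5→n4→n3 to n2
  n8←n7: walk n7 to n2
  DF(n0)=∅
  DF(n1)=∅
  DF(n2)=∅
  DF(n3)={n3,n7,n8}
  DF(n4)={n3,n7,n8}
  DF(n5)={n3,n7,n8}
  DF(n6)={n3,n7,n8}
  DF(n7)={n8}
  DF(n8)=∅

φ for h: defs {n0,n1,n2,n3,n5,n7}
  DF⁺ = {n3,n7,n8}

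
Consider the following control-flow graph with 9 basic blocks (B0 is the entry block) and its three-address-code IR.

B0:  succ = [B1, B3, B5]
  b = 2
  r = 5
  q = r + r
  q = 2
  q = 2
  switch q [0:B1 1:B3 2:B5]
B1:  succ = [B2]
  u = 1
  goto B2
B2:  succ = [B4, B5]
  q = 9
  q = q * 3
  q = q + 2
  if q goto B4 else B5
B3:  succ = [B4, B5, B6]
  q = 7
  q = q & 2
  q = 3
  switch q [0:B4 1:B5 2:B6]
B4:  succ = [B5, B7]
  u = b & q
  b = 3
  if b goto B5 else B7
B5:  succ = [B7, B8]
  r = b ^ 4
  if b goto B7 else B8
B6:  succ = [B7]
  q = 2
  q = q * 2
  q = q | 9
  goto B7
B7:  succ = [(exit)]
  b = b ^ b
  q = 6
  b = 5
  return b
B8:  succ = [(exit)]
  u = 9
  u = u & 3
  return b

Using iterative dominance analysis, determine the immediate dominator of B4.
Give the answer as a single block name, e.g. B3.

idom tree: B1←B0 B2←B1 B3←B0 B4←B0 B5←B0 B6←B3 B7←B0 B8←B5
Dom at joins:
  B4: preds {B2,B3}: {B0,B1,B2} ∩ {B0,B3} = {B0}; idom=B0
  B5: preds {B0,B2,B3,B4}: {B0} ∩ {B0,B1,B2} ∩ {B0,B3} ∩ {B0,B4} = {B0}; idom=B0
  B7: preds {B4,B5,B6}: {B0,B4} ∩ {B0,B5} ∩ {B0,B3,B6} = {B0}; idom=B0

idom(B4) = B0

Answer: B0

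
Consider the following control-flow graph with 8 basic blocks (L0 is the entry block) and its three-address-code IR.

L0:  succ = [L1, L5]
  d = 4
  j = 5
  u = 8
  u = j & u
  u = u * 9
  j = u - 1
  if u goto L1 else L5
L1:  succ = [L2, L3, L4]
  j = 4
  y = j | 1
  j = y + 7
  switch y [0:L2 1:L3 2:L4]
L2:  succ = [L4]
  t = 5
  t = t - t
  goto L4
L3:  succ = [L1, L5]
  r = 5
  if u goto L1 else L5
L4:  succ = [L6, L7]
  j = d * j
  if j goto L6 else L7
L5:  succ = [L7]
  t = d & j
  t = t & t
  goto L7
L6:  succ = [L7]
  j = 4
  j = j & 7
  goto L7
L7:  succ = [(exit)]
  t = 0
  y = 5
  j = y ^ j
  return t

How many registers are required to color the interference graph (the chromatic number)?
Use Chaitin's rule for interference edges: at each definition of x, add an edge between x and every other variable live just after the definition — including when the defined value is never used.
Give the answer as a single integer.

Answer: 4

Working:
Per-block:
  L0: def={d,j,u} ue=∅
  L1: def={j,y} ue=∅
  L2: def={t} ue=∅
  L3: def={r} ue={u}
  L4: def={j} ue={d,j}
  L5: def={t} ue={d,j}
  L6: def={j} ue=∅
  L7: def={j,t,y} ue={j}

Liveness:
  L0 li=∅ lo={d,j,u}
  L1 li={d,u} lo={d,j,u}
  L2 li={d,j} lo={d,j}
  L3 li={d,j,u} lo={d,j,u}
  L4 li={d,j} lo={j}
  L5 li={d,j} lo={j}
  L6 li=∅ lo={j}
  L7 li={j} lo=∅

Conflict graph:
  d — {j,r,t,u,y}
  j — {d,r,t,u,y}
  r — {d,j,u}
  t — {d,j,y}
  u — {d,j,r,y}
  y — {d,j,t,u}

Registers:
  lower bound: {d,j,r,u} mutually conflict ⇒ χ ≥ 4
  4-colouring: R0={d}  R1={j}  R2={t,u}  R3={r,y}
  χ = 4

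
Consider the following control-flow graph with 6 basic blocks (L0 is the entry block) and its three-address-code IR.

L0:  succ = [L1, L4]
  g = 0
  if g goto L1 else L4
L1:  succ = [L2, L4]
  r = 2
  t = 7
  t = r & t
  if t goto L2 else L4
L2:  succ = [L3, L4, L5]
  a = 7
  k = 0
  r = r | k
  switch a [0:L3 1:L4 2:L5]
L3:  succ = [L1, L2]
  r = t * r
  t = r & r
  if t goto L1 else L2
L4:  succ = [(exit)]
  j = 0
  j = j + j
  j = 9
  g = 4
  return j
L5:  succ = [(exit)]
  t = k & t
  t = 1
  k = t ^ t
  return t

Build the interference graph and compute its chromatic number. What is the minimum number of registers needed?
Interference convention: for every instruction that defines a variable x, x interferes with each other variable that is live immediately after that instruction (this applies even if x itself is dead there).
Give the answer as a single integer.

Answer: 4

Analysis:
Block summaries:
  L0: {g} / ∅
  L1: {r,t} / ∅
  L2: {a,k,r} / {r}
  L3: {r,t} / {r,t}
  L4: {g,j} / ∅
  L5: {k,t} / {k,t}

Backward fixpoint:
  L0: in=∅ out=∅
  L1: in=∅ out={r,t}
  L2: in={r,t} out={k,r,t}
  L3: in={r,t} out={r,t}
  L4: in=∅ out=∅
  L5: in={k,t} out=∅

Conflict graph:
  a — {k,r,t}
  g — {j}
  j — {g}
  k — {a,r,t}
  r — {a,k,t}
  t — {a,k,r}

Registers:
  clique {a,k,r,t} ⇒ need ≥ 4
  assign a→c0 g→c0 j→c1 k→c1 r→c2 t→c3 — no edge inside a register ⇒ χ ≤ 4
  χ = 4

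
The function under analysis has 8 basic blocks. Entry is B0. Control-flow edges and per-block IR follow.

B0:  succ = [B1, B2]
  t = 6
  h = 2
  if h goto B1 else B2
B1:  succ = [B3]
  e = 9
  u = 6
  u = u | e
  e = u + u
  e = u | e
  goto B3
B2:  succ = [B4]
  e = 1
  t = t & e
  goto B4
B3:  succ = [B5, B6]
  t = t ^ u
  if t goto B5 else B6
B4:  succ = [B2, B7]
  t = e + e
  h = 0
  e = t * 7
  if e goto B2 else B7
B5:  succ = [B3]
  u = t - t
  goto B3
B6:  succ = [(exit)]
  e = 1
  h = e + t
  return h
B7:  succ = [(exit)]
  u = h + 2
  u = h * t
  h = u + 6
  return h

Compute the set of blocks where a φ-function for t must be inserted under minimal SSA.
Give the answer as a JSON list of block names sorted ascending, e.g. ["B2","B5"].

idom tree: B1←B0 B2←B0 B3←B1 B4←B2 B5←B3 B6←B3 B7←B4
Join-block Dom:
  B2: preds {B0,B4}: {B0} ∩ {B0,B2,B4} = {B0}; idom=B0
  B3: preds {B1,B5}: {B0,B1} ∩ {B0,B1,B3,B5} = {B0,B1}; idom=B1

Frontier:
  B2←B0: walk · to B0
  B2←B4: walk B4→B2 to B0
  B3←B1: walk · to B1
  B3←B5: walk B5→B3 to B1
  B0 → ∅
  B1 → ∅
  B2 → {B2}
  B3 → {B3}
  B4 → {B2}
  B5 → {B3}
  B6 → ∅
  B7 → ∅

φ for t: defs {B0,B2,B3,B4}
  DF⁺ = {B2,B3}

Answer: ["B2", "B3"]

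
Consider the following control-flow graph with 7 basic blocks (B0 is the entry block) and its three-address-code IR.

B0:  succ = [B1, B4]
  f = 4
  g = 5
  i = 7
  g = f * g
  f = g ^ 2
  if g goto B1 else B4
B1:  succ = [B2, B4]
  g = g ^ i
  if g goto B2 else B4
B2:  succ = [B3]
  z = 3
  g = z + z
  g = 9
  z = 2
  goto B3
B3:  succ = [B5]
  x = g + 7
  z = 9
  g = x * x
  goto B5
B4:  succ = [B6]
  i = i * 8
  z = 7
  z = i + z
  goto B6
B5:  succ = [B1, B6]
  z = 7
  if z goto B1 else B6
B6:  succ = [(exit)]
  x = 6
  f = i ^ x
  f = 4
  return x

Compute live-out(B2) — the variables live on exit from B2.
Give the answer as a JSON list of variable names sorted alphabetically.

def/use:
  B0 def {f,g,i} use ∅
  B1 def {g} use {g,i}
  B2 def {g,z} use ∅
  B3 def {g,x,z} use {g}
  B4 def {i,z} use {i}
  B5 def {z} use ∅
  B6 def {f,x} use {i}

Live sets:
  B0: in=∅ out={g,i}
  B1: in={g,i} out={i}
  B2: in={i} out={g,i}
  B3: in={g,i} out={g,i}
  B4: in={i} out={i}
  B5: in={g,i} out={g,i}
  B6: in={i} out=∅

live-out(B2) = ["g", "i"]

Answer: ["g", "i"]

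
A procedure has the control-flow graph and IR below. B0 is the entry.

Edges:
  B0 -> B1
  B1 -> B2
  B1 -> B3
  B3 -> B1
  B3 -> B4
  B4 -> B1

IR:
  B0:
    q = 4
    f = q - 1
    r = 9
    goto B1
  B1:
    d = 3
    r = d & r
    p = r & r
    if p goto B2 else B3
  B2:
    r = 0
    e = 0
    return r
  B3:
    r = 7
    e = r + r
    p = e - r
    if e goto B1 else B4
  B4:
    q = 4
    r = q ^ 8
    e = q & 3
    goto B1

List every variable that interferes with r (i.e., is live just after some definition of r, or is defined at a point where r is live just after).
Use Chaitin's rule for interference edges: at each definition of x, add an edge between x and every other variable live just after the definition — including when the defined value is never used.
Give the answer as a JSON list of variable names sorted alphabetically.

def/use:
  B0: def={f,q,r} ue=∅
  B1: def={d,p,r} ue={r}
  B2: def={e,r} ue=∅
  B3: def={e,p,r} ue=∅
  B4: def={e,q,r} ue=∅

Backward fixpoint:
  live B0: ∅→{r}
  live B1: {r}→∅
  live B2: ∅→∅
  live B3: ∅→{r}
  live B4: ∅→{r}

Interfere edges:
  d — {r}
  e — {p,r}
  f — ∅
  p — {e,r}
  q — {r}
  r — {d,e,p,q}

N(r) = ["d", "e", "p", "q"]

Answer: ["d", "e", "p", "q"]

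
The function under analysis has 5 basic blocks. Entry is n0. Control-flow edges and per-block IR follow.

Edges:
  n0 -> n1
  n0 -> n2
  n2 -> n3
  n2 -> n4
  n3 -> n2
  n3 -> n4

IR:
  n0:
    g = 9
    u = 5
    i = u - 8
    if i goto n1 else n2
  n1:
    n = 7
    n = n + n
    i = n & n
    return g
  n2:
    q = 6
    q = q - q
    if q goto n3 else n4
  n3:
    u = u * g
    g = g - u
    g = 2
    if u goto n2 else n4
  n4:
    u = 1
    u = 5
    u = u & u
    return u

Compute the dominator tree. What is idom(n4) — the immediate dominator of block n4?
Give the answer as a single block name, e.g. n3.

idom tree: n1←n0 n2←n0 n3←n2 n4←n2
Dom at joins:
  n2: preds {n0,n3}: {n0} ∩ {n0,n2,n3} = {n0}; idom=n0
  n4: preds {n2,n3}: {n0,n2} ∩ {n0,n2,n3} = {n0,n2}; idom=n2

idom(n4) = n2

Answer: n2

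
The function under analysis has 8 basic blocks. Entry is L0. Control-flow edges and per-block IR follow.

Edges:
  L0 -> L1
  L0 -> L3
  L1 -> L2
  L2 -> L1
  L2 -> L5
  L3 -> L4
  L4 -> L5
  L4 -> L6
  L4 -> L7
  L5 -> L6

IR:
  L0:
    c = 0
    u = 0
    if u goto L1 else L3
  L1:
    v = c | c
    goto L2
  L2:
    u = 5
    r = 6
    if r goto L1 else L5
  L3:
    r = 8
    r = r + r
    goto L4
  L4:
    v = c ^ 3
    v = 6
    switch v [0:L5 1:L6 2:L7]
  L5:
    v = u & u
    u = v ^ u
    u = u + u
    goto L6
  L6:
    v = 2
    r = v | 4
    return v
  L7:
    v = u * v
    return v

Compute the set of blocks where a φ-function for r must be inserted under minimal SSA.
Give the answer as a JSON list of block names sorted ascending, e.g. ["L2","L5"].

Answer: ["L1", "L5", "L6"]

Working:
idom tree: L1←L0 L2←L1 L3←L0 L4←L3 L5←L0 L6←L0 L7←L4
Dom∩ at merges:
  L1: preds {L0,L2}: {L0} ∩ {L0,L1,L2} = {L0}; idom=L0
  L5: preds {L2,L4}: {L0,L1,L2} ∩ {L0,L3,L4} = {L0}; idom=L0
  L6: preds {L4,L5}: {L0,L3,L4} ∩ {L0,L5} = {L0}; idom=L0

DF derivation:
  join L1 pred L0: · stop@L0
  join L1 pred L2: L2→L1 stop@L0
  join L5 pred L2: L2→L1 stop@L0
  join L5 pred L4: L4→L3 stop@L0
  join L6 pred L4: L4→L3 stop@L0
  join L6 pred L5: L5 stop@L0
  DF(L0)=∅
  DF(L1)={L1,L5}
  DF(L2)={L1,L5}
  DF(L3)={L5,L6}
  DF(L4)={L5,L6}
  DF(L5)={L6}
  DF(L6)=∅
  DF(L7)=∅

φ for r: defs {L2,L3,L6}
  DF⁺ = {L1,L5,L6}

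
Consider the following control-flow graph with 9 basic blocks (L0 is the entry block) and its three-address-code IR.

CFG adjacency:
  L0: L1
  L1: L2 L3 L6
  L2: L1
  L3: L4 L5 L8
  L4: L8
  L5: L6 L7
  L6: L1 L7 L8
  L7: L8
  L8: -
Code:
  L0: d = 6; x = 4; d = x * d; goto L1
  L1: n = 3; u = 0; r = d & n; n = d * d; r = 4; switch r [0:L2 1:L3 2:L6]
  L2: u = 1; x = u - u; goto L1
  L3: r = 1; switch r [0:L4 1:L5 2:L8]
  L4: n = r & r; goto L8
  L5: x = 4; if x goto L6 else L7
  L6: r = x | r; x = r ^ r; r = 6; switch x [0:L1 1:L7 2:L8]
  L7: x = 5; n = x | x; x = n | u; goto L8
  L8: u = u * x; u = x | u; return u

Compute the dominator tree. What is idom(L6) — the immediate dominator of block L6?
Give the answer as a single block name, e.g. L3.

idom tree: L1←L0 L2←L1 L3←L1 L4←L3 L5←L3 L6←L1 L7←L1 L8←L1
Dom at joins:
  L1: preds {L0,L2,L6}: {L0} ∩ {L0,L1,L2} ∩ {L0,L1,L6} = {L0}; idom=L0
  L6: preds {L1,L5}: {L0,L1} ∩ {L0,L1,L3,L5} = {L0,L1}; idom=L1
  L7: preds {L5,L6}: {L0,L1,L3,L5} ∩ {L0,L1,L6} = {L0,L1}; idom=L1
  L8: preds {L3,L4,L6,L7}: {L0,L1,L3} ∩ {L0,L1,L3,L4} ∩ {L0,L1,L6} ∩ {L0,L1,L7} = {L0,L1}; idom=L1

idom(L6) = L1

Answer: L1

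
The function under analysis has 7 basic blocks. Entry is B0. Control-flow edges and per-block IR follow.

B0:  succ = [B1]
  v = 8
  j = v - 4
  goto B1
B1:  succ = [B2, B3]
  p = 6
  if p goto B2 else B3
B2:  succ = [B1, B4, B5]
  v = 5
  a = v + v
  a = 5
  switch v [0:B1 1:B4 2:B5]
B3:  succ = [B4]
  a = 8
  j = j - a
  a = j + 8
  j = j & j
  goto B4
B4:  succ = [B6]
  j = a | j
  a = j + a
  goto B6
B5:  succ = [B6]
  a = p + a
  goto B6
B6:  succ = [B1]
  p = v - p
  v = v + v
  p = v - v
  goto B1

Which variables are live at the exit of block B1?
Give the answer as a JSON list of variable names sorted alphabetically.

Block summaries:
  B0: def={j,v} ue=∅
  B1: def={p} ue=∅
  B2: def={a,v} ue=∅
  B3: def={a,j} ue={j}
  B4: def={a,j} ue={a,j}
  B5: def={a} ue={a,p}
  B6: def={p,v} ue={p,v}

Liveness:
  B0: in=∅ out={j,v}
  B1: in={j,v} out={j,p,v}
  B2: in={j,p} out={a,j,p,v}
  B3: in={j,p,v} out={a,j,p,v}
  B4: in={a,j,p,v} out={j,p,v}
  B5: in={a,j,p,v} out={j,p,v}
  B6: in={j,p,v} out={j,v}

live-out(B1) = ["j", "p", "v"]

Answer: ["j", "p", "v"]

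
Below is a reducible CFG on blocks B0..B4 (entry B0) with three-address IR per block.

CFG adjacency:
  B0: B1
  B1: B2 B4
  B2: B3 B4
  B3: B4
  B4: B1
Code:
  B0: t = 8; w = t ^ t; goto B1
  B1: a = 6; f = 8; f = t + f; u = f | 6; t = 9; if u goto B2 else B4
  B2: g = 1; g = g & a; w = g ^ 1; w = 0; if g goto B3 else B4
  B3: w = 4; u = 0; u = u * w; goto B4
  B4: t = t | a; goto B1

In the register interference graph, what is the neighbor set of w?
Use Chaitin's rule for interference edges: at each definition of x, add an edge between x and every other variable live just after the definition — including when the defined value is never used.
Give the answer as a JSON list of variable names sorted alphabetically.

Answer: ["a", "g", "t", "u"]

Working:
Per-block:
  B0: {t,w} / ∅
  B1: {a,f,t,u} / {t}
  B2: {g,w} / {a}
  B3: {u,w} / ∅
  B4: {t} / {a,t}

Liveness:
  live B0: ∅→{t}
  live B1: {t}→{a,t}
  live B2: {a,t}→{a,t}
  live B3: {a,t}→{a,t}
  live B4: {a,t}→{t}

Interfere edges:
  a↔{f,g,t,u,w}
  f↔{a,t}
  g↔{a,t,w}
  t↔{a,f,g,u,w}
  u↔{a,t,w}
  w↔{a,g,t,u}

N(w) = ["a", "g", "t", "u"]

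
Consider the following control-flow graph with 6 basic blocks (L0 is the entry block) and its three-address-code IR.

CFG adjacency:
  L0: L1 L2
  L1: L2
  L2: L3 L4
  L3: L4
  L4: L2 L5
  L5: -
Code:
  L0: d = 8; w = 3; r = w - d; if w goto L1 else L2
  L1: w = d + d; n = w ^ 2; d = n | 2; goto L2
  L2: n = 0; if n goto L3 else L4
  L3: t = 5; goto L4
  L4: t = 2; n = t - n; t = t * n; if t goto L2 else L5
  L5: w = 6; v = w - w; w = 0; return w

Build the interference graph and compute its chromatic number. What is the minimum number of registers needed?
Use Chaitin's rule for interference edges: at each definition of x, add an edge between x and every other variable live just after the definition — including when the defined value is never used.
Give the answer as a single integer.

Answer: 3

Working:
Block summaries:
  L0: def={d,r,w} ue=∅
  L1: def={d,n,w} ue={d}
  L2: def={n} ue=∅
  L3: def={t} ue=∅
  L4: def={n,t} ue={n}
  L5: def={v,w} ue=∅

Live sets:
  live L0: ∅→{d}
  live L1: {d}→∅
  live L2: ∅→{n}
  live L3: {n}→{n}
  live L4: {n}→∅
  live L5: ∅→∅

Interfere edges:
  d↔{r,w}
  n↔{t}
  r↔{d,w}
  t↔{n}
  v↔∅
  w↔{d,r}

Registers:
  {d,r,w} pairwise interfere (3-clique) ⇒ χ ≥ 3
  assign d→c0 n→c0 r→c1 t→c1 v→c0 w→c2 — no edge inside a register ⇒ χ ≤ 3
  χ = 3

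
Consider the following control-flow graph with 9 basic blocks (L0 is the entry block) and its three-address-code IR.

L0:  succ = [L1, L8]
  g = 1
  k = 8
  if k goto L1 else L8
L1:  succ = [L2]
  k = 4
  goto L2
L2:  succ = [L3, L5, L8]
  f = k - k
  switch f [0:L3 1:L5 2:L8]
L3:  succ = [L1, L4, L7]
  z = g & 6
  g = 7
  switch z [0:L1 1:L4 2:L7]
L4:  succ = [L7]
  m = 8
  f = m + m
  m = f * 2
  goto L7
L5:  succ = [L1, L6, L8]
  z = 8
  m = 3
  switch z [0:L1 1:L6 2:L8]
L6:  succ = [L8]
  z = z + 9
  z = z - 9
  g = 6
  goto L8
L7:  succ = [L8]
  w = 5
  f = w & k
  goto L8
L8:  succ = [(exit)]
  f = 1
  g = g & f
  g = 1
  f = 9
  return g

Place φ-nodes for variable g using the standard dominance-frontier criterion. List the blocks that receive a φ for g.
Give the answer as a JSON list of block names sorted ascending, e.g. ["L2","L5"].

Answer: ["L1", "L8"]

Analysis:
idom tree: L1←L0 L2←L1 L3←L2 L4←L3 L5←L2 L6←L5 L7←L3 L8←L0
Dom at joins:
  L1: preds {L0,L3,L5}: {L0} ∩ {L0,L1,L2,L3} ∩ {L0,L1,L2,L5} = {L0}; idom=L0
  L7: preds {L3,L4}: {L0,L1,L2,L3} ∩ {L0,L1,L2,L3,L4} = {L0,L1,L2,L3}; idom=L3
  L8: preds {L0,L2,L5,L6,L7}: {L0} ∩ {L0,L1,L2} ∩ {L0,L1,L2,L5} ∩ {L0,L1,L2,L5,L6} ∩ {L0,L1,L2,L3,L7} = {L0}; idom=L0

Frontier:
  L1←L0: walk · to L0
  L1←L3: walk L3→L2→L1 to L0
  L1←L5: walk L5→L2→L1 to L0
  L7←L3: walk · to L3
  L7←L4: walk L4 to L3
  L8←L0: walk · to L0
  L8←L2: walk L2→L1 to L0
  L8←L5: walk L5→L2→L1 to L0
  L8←L6: walk L6→L5→L2→L1 to L0
  L8←L7: walk L7→L3→L2→L1 to L0
  L0: DF=∅
  L1: DF={L1,L8}
  L2: DF={L1,L8}
  L3: DF={L1,L8}
  L4: DF={L7}
  L5: DF={L1,L8}
  L6: DF={L8}
  L7: DF={L8}
  L8: DF=∅

φ for g: defs {L0,L3,L6,L8}
  DF⁺ = {L1,L8}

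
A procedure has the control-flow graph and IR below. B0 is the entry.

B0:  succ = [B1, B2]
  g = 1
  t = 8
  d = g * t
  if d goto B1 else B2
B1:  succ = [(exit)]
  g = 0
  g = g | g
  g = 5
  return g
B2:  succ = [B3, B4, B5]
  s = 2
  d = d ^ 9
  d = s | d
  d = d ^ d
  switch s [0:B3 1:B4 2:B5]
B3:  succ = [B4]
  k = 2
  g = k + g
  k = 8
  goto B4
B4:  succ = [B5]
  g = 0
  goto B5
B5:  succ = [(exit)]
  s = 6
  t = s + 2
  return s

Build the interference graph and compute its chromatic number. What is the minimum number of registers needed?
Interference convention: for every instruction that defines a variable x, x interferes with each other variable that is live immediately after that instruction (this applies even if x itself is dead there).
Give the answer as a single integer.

Answer: 3

Analysis:
def/use:
  B0 def {d,g,t} use ∅
  B1 def {g} use ∅
  B2 def {d,s} use {d}
  B3 def {g,k} use {g}
  B4 def {g} use ∅
  B5 def {s,t} use ∅

Backward fixpoint:
  B0 li=∅ lo={d,g}
  B1 li=∅ lo=∅
  B2 li={d,g} lo={g}
  B3 li={g} lo=∅
  B4 li=∅ lo=∅
  B5 li=∅ lo=∅

Interfere edges:
  d: {g,s}
  g: {d,k,s,t}
  k: {g}
  s: {d,g,t}
  t: {g,s}

Colouring:
  lower bound: {d,g,s} mutually conflict ⇒ χ ≥ 3
  3-colouring: R0={g}  R1={k,s}  R2={d,t}
  χ = 3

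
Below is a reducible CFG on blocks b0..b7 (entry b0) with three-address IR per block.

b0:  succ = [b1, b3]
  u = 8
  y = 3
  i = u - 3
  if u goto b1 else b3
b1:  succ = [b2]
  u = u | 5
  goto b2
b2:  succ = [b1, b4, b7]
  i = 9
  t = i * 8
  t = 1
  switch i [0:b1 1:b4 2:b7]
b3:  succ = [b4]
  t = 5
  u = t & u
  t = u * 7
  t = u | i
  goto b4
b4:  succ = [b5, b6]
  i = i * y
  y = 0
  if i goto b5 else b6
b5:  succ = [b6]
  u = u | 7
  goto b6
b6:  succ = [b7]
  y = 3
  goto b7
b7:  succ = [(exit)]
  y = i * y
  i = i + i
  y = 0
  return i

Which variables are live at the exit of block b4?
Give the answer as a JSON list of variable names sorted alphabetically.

Per-block:
  b0 def {i,u,y} use ∅
  b1 def {u} use {u}
  b2 def {i,t} use ∅
  b3 def {t,u} use {i,u}
  b4 def {i,y} use {i,y}
  b5 def {u} use {u}
  b6 def {y} use ∅
  b7 def {i,y} use {i,y}

Backward fixpoint:
  b0: in=∅ out={i,u,y}
  b1: in={u,y} out={u,y}
  b2: in={u,y} out={i,u,y}
  b3: in={i,u,y} out={i,u,y}
  b4: in={i,u,y} out={i,u}
  b5: in={i,u} out={i}
  b6: in={i} out={i,y}
  b7: in={i,y} out=∅

live-out(b4) = ["i", "u"]

Answer: ["i", "u"]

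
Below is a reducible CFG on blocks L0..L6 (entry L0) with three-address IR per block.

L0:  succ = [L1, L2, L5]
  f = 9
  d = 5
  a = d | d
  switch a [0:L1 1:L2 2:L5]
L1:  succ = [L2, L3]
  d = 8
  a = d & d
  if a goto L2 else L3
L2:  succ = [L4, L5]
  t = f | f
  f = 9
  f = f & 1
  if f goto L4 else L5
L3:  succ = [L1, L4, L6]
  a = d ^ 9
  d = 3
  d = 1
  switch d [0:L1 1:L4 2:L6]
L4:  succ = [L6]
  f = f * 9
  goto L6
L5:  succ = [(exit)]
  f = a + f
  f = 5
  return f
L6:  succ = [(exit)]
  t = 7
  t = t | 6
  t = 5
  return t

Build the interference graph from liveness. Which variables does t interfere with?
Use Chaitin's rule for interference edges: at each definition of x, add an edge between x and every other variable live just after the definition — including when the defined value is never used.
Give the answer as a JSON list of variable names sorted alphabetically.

def/use:
  L0 def {a,d,f} use ∅
  L1 def {a,d} use ∅
  L2 def {f,t} use {f}
  L3 def {a,d} use {d}
  L4 def {f} use {f}
  L5 def {f} use {a,f}
  L6 def {t} use ∅

Backward fixpoint:
  L0: in=∅ out={a,f}
  L1: in={f} out={a,d,f}
  L2: in={a,f} out={a,f}
  L3: in={d,f} out={f}
  L4: in={f} out=∅
  L5: in={a,f} out=∅
  L6: in=∅ out=∅

Conflict graph:
  a: {d,f,t}
  d: {a,f}
  f: {a,d}
  t: {a}

N(t) = ["a"]

Answer: ["a"]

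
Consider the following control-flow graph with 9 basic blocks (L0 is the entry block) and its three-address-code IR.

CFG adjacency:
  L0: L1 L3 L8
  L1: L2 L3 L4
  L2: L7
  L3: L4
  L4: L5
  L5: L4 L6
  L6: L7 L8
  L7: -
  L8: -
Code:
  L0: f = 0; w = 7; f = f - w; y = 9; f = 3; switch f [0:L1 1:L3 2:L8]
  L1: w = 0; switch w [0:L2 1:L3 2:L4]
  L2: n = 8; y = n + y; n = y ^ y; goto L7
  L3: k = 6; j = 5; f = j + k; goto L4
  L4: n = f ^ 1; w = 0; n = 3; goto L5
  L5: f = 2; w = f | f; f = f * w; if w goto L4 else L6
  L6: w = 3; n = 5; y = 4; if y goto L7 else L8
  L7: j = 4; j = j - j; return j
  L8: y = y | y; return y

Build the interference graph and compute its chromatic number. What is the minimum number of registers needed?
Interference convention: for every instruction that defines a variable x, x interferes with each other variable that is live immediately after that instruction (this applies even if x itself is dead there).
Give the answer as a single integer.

Per-block:
  L0: {f,w,y} / ∅
  L1: {w} / ∅
  L2: {n,y} / {y}
  L3: {f,j,k} / ∅
  L4: {n,w} / {f}
  L5: {f,w} / ∅
  L6: {n,w,y} / ∅
  L7: {j} / ∅
  L8: {y} / {y}

Live sets:
  L0: in=∅ out={f,y}
  L1: in={f,y} out={f,y}
  L2: in={y} out=∅
  L3: in=∅ out={f}
  L4: in={f} out=∅
  L5: in=∅ out={f}
  L6: in=∅ out={y}
  L7: in=∅ out=∅
  L8: in={y} out=∅

Conflict graph:
  f↔{w,y}
  j↔{k}
  k↔{j}
  n↔{y}
  w↔{f,y}
  y↔{f,n,w}

Chromatic number:
  clique {f,w,y} ⇒ need ≥ 3
  3-colouring: R0={j,y}  R1={f,k,n}  R2={w}
  χ = 3

Answer: 3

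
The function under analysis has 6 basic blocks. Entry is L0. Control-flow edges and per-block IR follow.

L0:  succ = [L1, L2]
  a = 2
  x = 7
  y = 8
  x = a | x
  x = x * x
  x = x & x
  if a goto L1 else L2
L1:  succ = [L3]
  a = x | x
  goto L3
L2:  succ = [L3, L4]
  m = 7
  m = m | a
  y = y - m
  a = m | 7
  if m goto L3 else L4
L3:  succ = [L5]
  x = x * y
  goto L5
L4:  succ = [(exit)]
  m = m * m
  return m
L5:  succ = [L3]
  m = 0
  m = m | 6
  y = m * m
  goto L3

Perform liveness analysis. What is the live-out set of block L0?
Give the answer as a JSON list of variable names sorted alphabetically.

Per-block:
  L0: def={a,x,y} ue=∅
  L1: def={a} ue={x}
  L2: def={a,m,y} ue={a,y}
  L3: def={x} ue={x,y}
  L4: def={m} ue={m}
  L5: def={m,y} ue=∅

Liveness:
  L0 li=∅ lo={a,x,y}
  L1 li={x,y} lo={x,y}
  L2 li={a,x,y} lo={m,x,y}
  L3 li={x,y} lo={x}
  L4 li={m} lo=∅
  L5 li={x} lo={x,y}

live-out(L0) = ["a", "x", "y"]

Answer: ["a", "x", "y"]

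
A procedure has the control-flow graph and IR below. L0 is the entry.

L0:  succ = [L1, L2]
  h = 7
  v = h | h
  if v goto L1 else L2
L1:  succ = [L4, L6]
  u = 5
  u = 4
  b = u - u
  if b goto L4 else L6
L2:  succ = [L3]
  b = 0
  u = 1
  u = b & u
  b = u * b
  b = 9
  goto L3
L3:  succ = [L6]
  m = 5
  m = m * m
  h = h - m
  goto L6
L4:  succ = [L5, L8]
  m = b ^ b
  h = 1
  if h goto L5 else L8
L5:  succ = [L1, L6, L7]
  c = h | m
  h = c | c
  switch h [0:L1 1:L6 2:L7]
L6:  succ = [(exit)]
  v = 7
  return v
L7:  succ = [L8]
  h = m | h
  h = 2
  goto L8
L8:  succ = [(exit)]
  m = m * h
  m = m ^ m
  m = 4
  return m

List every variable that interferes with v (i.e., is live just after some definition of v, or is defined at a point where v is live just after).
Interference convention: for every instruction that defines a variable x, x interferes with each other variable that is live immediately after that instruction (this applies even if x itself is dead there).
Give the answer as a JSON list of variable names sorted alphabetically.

Answer: ["h"]

Derivation:
Block summaries:
  L0 def {h,v} use ∅
  L1 def {b,u} use ∅
  L2 def {b,u} use ∅
  L3 def {h,m} use {h}
  L4 def {h,m} use {b}
  L5 def {c,h} use {h,m}
  L6 def {v} use ∅
  L7 def {h} use {h,m}
  L8 def {m} use {h,m}

Live sets:
  live L0: ∅→{h}
  live L1: ∅→{b}
  live L2: {h}→{h}
  live L3: {h}→∅
  live L4: {b}→{h,m}
  live L5: {h,m}→{h,m}
  live L6: ∅→∅
  live L7: {h,m}→{h,m}
  live L8: {h,m}→∅

Interfere edges:
  b — {h,u}
  c — {m}
  h — {b,m,u,v}
  m — {c,h}
  u — {b,h}
  v — {h}

N(v) = ["h"]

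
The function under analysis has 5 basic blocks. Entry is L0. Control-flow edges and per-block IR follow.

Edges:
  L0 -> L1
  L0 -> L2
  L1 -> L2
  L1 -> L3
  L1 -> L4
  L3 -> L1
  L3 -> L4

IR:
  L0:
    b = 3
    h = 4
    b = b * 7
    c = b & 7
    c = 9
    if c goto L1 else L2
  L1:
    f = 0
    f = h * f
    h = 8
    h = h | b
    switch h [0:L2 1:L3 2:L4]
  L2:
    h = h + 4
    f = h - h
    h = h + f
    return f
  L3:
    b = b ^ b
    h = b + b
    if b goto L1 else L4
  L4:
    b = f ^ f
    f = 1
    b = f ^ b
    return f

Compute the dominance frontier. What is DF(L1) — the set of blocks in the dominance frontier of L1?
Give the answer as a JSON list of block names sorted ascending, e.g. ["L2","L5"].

Answer: ["L1", "L2"]

Working:
idom tree: L1←L0 L2←L0 L3←L1 L4←L1
Dom at joins:
  L1: preds {L0,L3}: {L0} ∩ {L0,L1,L3} = {L0}; idom=L0
  L2: preds {L0,L1}: {L0} ∩ {L0,L1} = {L0}; idom=L0
  L4: preds {L1,L3}: {L0,L1} ∩ {L0,L1,L3} = {L0,L1}; idom=L1

Frontier:
  L1←L0: walk · to L0
  L1←L3: walk L3→L1 to L0
  L2←L0: walk · to L0
  L2←L1: walk L1 to L0
  L4←L1: walk · to L1
  L4←L3: walk L3 to L1
  L0 → ∅
  L1 → {L1,L2}
  L2 → ∅
  L3 → {L1,L4}
  L4 → ∅

DF(L1) = ["L1", "L2"]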